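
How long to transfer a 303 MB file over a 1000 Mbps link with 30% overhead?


Effective throughput = 1000 * (1 - 30/100) = 700 Mbps
File size in Mb = 303 * 8 = 2424 Mb
Time = 2424 / 700
Time = 3.4629 seconds


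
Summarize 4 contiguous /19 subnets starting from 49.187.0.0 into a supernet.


Original prefix: /19
Number of subnets: 4 = 2^2
New prefix = 19 - 2 = 17
Supernet: 49.187.0.0/17


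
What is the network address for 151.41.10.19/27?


IP:   10010111.00101001.00001010.00010011
Mask: 11111111.11111111.11111111.11100000
AND operation:
Net:  10010111.00101001.00001010.00000000
Network: 151.41.10.0/27


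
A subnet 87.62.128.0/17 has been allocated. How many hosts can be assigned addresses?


Host bits = 32 - 17 = 15
Total addresses = 2^15 = 32768
Usable = total - 2 (network and broadcast)
Usable hosts: 32766


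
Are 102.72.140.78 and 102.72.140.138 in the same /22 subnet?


Mask: 255.255.252.0
102.72.140.78 AND mask = 102.72.140.0
102.72.140.138 AND mask = 102.72.140.0
Yes, same subnet (102.72.140.0)


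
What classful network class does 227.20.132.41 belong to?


First octet: 227
Binary: 11100011
1110xxxx -> Class D (224-239)
Class D (multicast), default mask N/A


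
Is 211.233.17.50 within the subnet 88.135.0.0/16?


Subnet network: 88.135.0.0
Test IP AND mask: 211.233.0.0
No, 211.233.17.50 is not in 88.135.0.0/16


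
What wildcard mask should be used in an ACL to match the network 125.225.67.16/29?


Subnet mask: 255.255.255.248
Wildcard = 255.255.255.255 - subnet mask
255 - 255 = 0
255 - 255 = 0
255 - 255 = 0
255 - 248 = 7
Wildcard: 0.0.0.7


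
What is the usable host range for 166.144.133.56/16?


Network: 166.144.0.0
Broadcast: 166.144.255.255
First usable = network + 1
Last usable = broadcast - 1
Range: 166.144.0.1 to 166.144.255.254


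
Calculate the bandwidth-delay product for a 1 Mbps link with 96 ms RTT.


BDP = bandwidth * RTT
= 1 Mbps * 96 ms
= 1 * 1e6 * 96 / 1000 bits
= 96000 bits
= 12000 bytes
= 11.7188 KB
BDP = 96000 bits (12000 bytes)


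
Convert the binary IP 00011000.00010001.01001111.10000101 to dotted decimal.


00011000 = 24
00010001 = 17
01001111 = 79
10000101 = 133
IP: 24.17.79.133


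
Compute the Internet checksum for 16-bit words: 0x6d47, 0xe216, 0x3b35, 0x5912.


Sum all words (with carry folding):
+ 0x6d47 = 0x6d47
+ 0xe216 = 0x4f5e
+ 0x3b35 = 0x8a93
+ 0x5912 = 0xe3a5
One's complement: ~0xe3a5
Checksum = 0x1c5a


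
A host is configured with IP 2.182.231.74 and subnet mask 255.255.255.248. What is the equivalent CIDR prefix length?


Binary: 11111111.11111111.11111111.11111000
Count leading 1s
Prefix: /29


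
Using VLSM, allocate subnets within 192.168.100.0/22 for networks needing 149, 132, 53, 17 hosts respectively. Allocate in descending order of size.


149 hosts -> /24 (254 usable): 192.168.100.0/24
132 hosts -> /24 (254 usable): 192.168.101.0/24
53 hosts -> /26 (62 usable): 192.168.102.0/26
17 hosts -> /27 (30 usable): 192.168.102.64/27
Allocation: 192.168.100.0/24 (149 hosts, 254 usable); 192.168.101.0/24 (132 hosts, 254 usable); 192.168.102.0/26 (53 hosts, 62 usable); 192.168.102.64/27 (17 hosts, 30 usable)


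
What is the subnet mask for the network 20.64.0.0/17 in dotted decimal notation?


/17 means 17 network bits, 15 host bits
Binary: 11111111111111111000000000000000
Mask: 255.255.128.0


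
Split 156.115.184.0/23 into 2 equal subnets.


New prefix = 23 + 1 = 24
Each subnet has 256 addresses
  156.115.184.0/24
  156.115.185.0/24
Subnets: 156.115.184.0/24, 156.115.185.0/24


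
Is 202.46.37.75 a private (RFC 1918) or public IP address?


RFC 1918 private ranges:
  10.0.0.0/8 (10.0.0.0 - 10.255.255.255)
  172.16.0.0/12 (172.16.0.0 - 172.31.255.255)
  192.168.0.0/16 (192.168.0.0 - 192.168.255.255)
Public (not in any RFC 1918 range)


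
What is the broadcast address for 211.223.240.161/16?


Network: 211.223.0.0/16
Host bits = 16
Set all host bits to 1:
Broadcast: 211.223.255.255


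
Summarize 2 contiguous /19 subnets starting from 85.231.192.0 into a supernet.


Original prefix: /19
Number of subnets: 2 = 2^1
New prefix = 19 - 1 = 18
Supernet: 85.231.192.0/18


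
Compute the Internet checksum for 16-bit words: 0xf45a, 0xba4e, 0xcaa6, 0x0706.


Sum all words (with carry folding):
+ 0xf45a = 0xf45a
+ 0xba4e = 0xaea9
+ 0xcaa6 = 0x7950
+ 0x0706 = 0x8056
One's complement: ~0x8056
Checksum = 0x7fa9


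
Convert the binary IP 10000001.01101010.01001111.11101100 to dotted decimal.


10000001 = 129
01101010 = 106
01001111 = 79
11101100 = 236
IP: 129.106.79.236


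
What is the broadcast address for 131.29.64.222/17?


Network: 131.29.0.0/17
Host bits = 15
Set all host bits to 1:
Broadcast: 131.29.127.255


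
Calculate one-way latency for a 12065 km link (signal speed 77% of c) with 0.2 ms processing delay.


Speed = 0.77 * 3e5 km/s = 231000 km/s
Propagation delay = 12065 / 231000 = 0.0522 s = 52.2294 ms
Processing delay = 0.2 ms
Total one-way latency = 52.4294 ms


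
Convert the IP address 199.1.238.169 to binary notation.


199 = 11000111
1 = 00000001
238 = 11101110
169 = 10101001
Binary: 11000111.00000001.11101110.10101001


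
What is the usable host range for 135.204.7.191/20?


Network: 135.204.0.0
Broadcast: 135.204.15.255
First usable = network + 1
Last usable = broadcast - 1
Range: 135.204.0.1 to 135.204.15.254


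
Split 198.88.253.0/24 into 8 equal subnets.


New prefix = 24 + 3 = 27
Each subnet has 32 addresses
  198.88.253.0/27
  198.88.253.32/27
  198.88.253.64/27
  198.88.253.96/27
  198.88.253.128/27
  198.88.253.160/27
  198.88.253.192/27
  198.88.253.224/27
Subnets: 198.88.253.0/27, 198.88.253.32/27, 198.88.253.64/27, 198.88.253.96/27, 198.88.253.128/27, 198.88.253.160/27, 198.88.253.192/27, 198.88.253.224/27


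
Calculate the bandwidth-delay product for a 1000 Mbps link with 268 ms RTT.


BDP = bandwidth * RTT
= 1000 Mbps * 268 ms
= 1000 * 1e6 * 268 / 1000 bits
= 268000000 bits
= 33500000 bytes
= 32714.8438 KB
BDP = 268000000 bits (33500000 bytes)


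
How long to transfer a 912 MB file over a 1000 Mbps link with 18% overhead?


Effective throughput = 1000 * (1 - 18/100) = 820.0 Mbps
File size in Mb = 912 * 8 = 7296 Mb
Time = 7296 / 820.0
Time = 8.8976 seconds


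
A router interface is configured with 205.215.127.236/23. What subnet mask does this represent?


/23 means 23 network bits, 9 host bits
Binary: 11111111111111111111111000000000
Mask: 255.255.254.0


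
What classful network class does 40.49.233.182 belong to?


First octet: 40
Binary: 00101000
0xxxxxxx -> Class A (1-126)
Class A, default mask 255.0.0.0 (/8)


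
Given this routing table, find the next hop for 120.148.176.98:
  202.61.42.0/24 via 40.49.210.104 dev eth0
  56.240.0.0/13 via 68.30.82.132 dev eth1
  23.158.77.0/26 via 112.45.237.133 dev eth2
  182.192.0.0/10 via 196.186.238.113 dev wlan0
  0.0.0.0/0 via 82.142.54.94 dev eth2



Longest prefix match for 120.148.176.98:
  /24 202.61.42.0: no
  /13 56.240.0.0: no
  /26 23.158.77.0: no
  /10 182.192.0.0: no
  /0 0.0.0.0: MATCH
Selected: next-hop 82.142.54.94 via eth2 (matched /0)


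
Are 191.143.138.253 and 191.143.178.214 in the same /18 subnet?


Mask: 255.255.192.0
191.143.138.253 AND mask = 191.143.128.0
191.143.178.214 AND mask = 191.143.128.0
Yes, same subnet (191.143.128.0)


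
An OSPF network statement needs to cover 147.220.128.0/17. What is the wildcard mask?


Subnet mask: 255.255.128.0
Wildcard = 255.255.255.255 - subnet mask
255 - 255 = 0
255 - 255 = 0
255 - 128 = 127
255 - 0 = 255
Wildcard: 0.0.127.255


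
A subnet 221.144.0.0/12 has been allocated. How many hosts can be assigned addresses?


Host bits = 32 - 12 = 20
Total addresses = 2^20 = 1048576
Usable = total - 2 (network and broadcast)
Usable hosts: 1048574


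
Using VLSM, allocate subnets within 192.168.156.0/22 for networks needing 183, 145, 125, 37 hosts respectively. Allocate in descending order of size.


183 hosts -> /24 (254 usable): 192.168.156.0/24
145 hosts -> /24 (254 usable): 192.168.157.0/24
125 hosts -> /25 (126 usable): 192.168.158.0/25
37 hosts -> /26 (62 usable): 192.168.158.128/26
Allocation: 192.168.156.0/24 (183 hosts, 254 usable); 192.168.157.0/24 (145 hosts, 254 usable); 192.168.158.0/25 (125 hosts, 126 usable); 192.168.158.128/26 (37 hosts, 62 usable)


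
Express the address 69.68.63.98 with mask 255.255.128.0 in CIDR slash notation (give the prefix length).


Binary: 11111111.11111111.10000000.00000000
Count leading 1s
Prefix: /17


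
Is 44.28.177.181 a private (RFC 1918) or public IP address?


RFC 1918 private ranges:
  10.0.0.0/8 (10.0.0.0 - 10.255.255.255)
  172.16.0.0/12 (172.16.0.0 - 172.31.255.255)
  192.168.0.0/16 (192.168.0.0 - 192.168.255.255)
Public (not in any RFC 1918 range)


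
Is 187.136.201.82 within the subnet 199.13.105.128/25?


Subnet network: 199.13.105.128
Test IP AND mask: 187.136.201.0
No, 187.136.201.82 is not in 199.13.105.128/25


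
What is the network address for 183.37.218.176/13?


IP:   10110111.00100101.11011010.10110000
Mask: 11111111.11111000.00000000.00000000
AND operation:
Net:  10110111.00100000.00000000.00000000
Network: 183.32.0.0/13


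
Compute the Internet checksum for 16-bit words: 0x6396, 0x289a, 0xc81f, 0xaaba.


Sum all words (with carry folding):
+ 0x6396 = 0x6396
+ 0x289a = 0x8c30
+ 0xc81f = 0x5450
+ 0xaaba = 0xff0a
One's complement: ~0xff0a
Checksum = 0x00f5


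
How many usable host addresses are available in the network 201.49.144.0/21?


Host bits = 32 - 21 = 11
Total addresses = 2^11 = 2048
Usable = total - 2 (network and broadcast)
Usable hosts: 2046


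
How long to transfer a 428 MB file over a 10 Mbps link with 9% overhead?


Effective throughput = 10 * (1 - 9/100) = 9.1 Mbps
File size in Mb = 428 * 8 = 3424 Mb
Time = 3424 / 9.1
Time = 376.2637 seconds


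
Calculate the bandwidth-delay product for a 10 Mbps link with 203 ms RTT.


BDP = bandwidth * RTT
= 10 Mbps * 203 ms
= 10 * 1e6 * 203 / 1000 bits
= 2030000 bits
= 253750 bytes
= 247.8027 KB
BDP = 2030000 bits (253750 bytes)


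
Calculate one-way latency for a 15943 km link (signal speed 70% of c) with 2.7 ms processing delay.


Speed = 0.7 * 3e5 km/s = 210000 km/s
Propagation delay = 15943 / 210000 = 0.0759 s = 75.919 ms
Processing delay = 2.7 ms
Total one-way latency = 78.619 ms


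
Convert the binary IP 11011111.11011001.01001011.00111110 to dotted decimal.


11011111 = 223
11011001 = 217
01001011 = 75
00111110 = 62
IP: 223.217.75.62


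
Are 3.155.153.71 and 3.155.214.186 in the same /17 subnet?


Mask: 255.255.128.0
3.155.153.71 AND mask = 3.155.128.0
3.155.214.186 AND mask = 3.155.128.0
Yes, same subnet (3.155.128.0)


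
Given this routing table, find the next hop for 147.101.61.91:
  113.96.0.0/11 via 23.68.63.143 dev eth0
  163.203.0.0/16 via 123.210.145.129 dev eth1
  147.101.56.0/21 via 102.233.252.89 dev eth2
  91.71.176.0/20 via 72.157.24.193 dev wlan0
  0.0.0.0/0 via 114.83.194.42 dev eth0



Longest prefix match for 147.101.61.91:
  /11 113.96.0.0: no
  /16 163.203.0.0: no
  /21 147.101.56.0: MATCH
  /20 91.71.176.0: no
  /0 0.0.0.0: MATCH
Selected: next-hop 102.233.252.89 via eth2 (matched /21)


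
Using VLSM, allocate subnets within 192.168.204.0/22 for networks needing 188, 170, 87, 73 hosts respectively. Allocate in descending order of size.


188 hosts -> /24 (254 usable): 192.168.204.0/24
170 hosts -> /24 (254 usable): 192.168.205.0/24
87 hosts -> /25 (126 usable): 192.168.206.0/25
73 hosts -> /25 (126 usable): 192.168.206.128/25
Allocation: 192.168.204.0/24 (188 hosts, 254 usable); 192.168.205.0/24 (170 hosts, 254 usable); 192.168.206.0/25 (87 hosts, 126 usable); 192.168.206.128/25 (73 hosts, 126 usable)


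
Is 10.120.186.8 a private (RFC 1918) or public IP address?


RFC 1918 private ranges:
  10.0.0.0/8 (10.0.0.0 - 10.255.255.255)
  172.16.0.0/12 (172.16.0.0 - 172.31.255.255)
  192.168.0.0/16 (192.168.0.0 - 192.168.255.255)
Private (in 10.0.0.0/8)


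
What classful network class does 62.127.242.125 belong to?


First octet: 62
Binary: 00111110
0xxxxxxx -> Class A (1-126)
Class A, default mask 255.0.0.0 (/8)


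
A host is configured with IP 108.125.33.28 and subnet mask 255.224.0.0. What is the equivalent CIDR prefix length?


Binary: 11111111.11100000.00000000.00000000
Count leading 1s
Prefix: /11


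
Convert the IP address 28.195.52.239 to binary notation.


28 = 00011100
195 = 11000011
52 = 00110100
239 = 11101111
Binary: 00011100.11000011.00110100.11101111


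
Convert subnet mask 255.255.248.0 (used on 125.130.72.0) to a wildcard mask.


Subnet mask: 255.255.248.0
Wildcard = 255.255.255.255 - subnet mask
255 - 255 = 0
255 - 255 = 0
255 - 248 = 7
255 - 0 = 255
Wildcard: 0.0.7.255


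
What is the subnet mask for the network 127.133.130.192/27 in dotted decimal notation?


/27 means 27 network bits, 5 host bits
Binary: 11111111111111111111111111100000
Mask: 255.255.255.224


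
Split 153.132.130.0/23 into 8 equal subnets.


New prefix = 23 + 3 = 26
Each subnet has 64 addresses
  153.132.130.0/26
  153.132.130.64/26
  153.132.130.128/26
  153.132.130.192/26
  153.132.131.0/26
  153.132.131.64/26
  153.132.131.128/26
  153.132.131.192/26
Subnets: 153.132.130.0/26, 153.132.130.64/26, 153.132.130.128/26, 153.132.130.192/26, 153.132.131.0/26, 153.132.131.64/26, 153.132.131.128/26, 153.132.131.192/26


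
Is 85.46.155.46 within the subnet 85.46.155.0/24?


Subnet network: 85.46.155.0
Test IP AND mask: 85.46.155.0
Yes, 85.46.155.46 is in 85.46.155.0/24


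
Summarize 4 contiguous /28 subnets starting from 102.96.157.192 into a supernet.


Original prefix: /28
Number of subnets: 4 = 2^2
New prefix = 28 - 2 = 26
Supernet: 102.96.157.192/26


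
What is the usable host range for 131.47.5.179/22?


Network: 131.47.4.0
Broadcast: 131.47.7.255
First usable = network + 1
Last usable = broadcast - 1
Range: 131.47.4.1 to 131.47.7.254


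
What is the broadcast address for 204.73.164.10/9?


Network: 204.0.0.0/9
Host bits = 23
Set all host bits to 1:
Broadcast: 204.127.255.255


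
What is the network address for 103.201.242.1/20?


IP:   01100111.11001001.11110010.00000001
Mask: 11111111.11111111.11110000.00000000
AND operation:
Net:  01100111.11001001.11110000.00000000
Network: 103.201.240.0/20


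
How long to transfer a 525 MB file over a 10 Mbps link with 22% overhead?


Effective throughput = 10 * (1 - 22/100) = 7.8 Mbps
File size in Mb = 525 * 8 = 4200 Mb
Time = 4200 / 7.8
Time = 538.4615 seconds


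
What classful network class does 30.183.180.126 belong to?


First octet: 30
Binary: 00011110
0xxxxxxx -> Class A (1-126)
Class A, default mask 255.0.0.0 (/8)


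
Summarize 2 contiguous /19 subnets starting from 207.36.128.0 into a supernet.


Original prefix: /19
Number of subnets: 2 = 2^1
New prefix = 19 - 1 = 18
Supernet: 207.36.128.0/18


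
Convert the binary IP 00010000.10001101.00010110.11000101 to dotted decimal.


00010000 = 16
10001101 = 141
00010110 = 22
11000101 = 197
IP: 16.141.22.197


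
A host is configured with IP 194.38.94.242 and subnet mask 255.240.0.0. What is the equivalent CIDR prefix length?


Binary: 11111111.11110000.00000000.00000000
Count leading 1s
Prefix: /12


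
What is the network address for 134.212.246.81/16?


IP:   10000110.11010100.11110110.01010001
Mask: 11111111.11111111.00000000.00000000
AND operation:
Net:  10000110.11010100.00000000.00000000
Network: 134.212.0.0/16


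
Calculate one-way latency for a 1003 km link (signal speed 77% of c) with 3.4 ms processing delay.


Speed = 0.77 * 3e5 km/s = 231000 km/s
Propagation delay = 1003 / 231000 = 0.0043 s = 4.342 ms
Processing delay = 3.4 ms
Total one-way latency = 7.742 ms


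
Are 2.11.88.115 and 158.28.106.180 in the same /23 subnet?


Mask: 255.255.254.0
2.11.88.115 AND mask = 2.11.88.0
158.28.106.180 AND mask = 158.28.106.0
No, different subnets (2.11.88.0 vs 158.28.106.0)


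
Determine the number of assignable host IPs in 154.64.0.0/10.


Host bits = 32 - 10 = 22
Total addresses = 2^22 = 4194304
Usable = total - 2 (network and broadcast)
Usable hosts: 4194302


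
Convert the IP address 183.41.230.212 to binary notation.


183 = 10110111
41 = 00101001
230 = 11100110
212 = 11010100
Binary: 10110111.00101001.11100110.11010100


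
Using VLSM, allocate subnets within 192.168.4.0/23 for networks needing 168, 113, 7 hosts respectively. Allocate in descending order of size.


168 hosts -> /24 (254 usable): 192.168.4.0/24
113 hosts -> /25 (126 usable): 192.168.5.0/25
7 hosts -> /28 (14 usable): 192.168.5.128/28
Allocation: 192.168.4.0/24 (168 hosts, 254 usable); 192.168.5.0/25 (113 hosts, 126 usable); 192.168.5.128/28 (7 hosts, 14 usable)


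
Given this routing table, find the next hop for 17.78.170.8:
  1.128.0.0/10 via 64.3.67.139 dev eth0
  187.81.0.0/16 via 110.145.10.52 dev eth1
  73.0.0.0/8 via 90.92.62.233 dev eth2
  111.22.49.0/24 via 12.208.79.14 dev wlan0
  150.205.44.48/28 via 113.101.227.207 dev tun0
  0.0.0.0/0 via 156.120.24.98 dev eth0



Longest prefix match for 17.78.170.8:
  /10 1.128.0.0: no
  /16 187.81.0.0: no
  /8 73.0.0.0: no
  /24 111.22.49.0: no
  /28 150.205.44.48: no
  /0 0.0.0.0: MATCH
Selected: next-hop 156.120.24.98 via eth0 (matched /0)


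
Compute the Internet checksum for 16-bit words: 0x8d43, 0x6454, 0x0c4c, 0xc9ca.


Sum all words (with carry folding):
+ 0x8d43 = 0x8d43
+ 0x6454 = 0xf197
+ 0x0c4c = 0xfde3
+ 0xc9ca = 0xc7ae
One's complement: ~0xc7ae
Checksum = 0x3851


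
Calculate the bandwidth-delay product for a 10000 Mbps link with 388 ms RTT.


BDP = bandwidth * RTT
= 10000 Mbps * 388 ms
= 10000 * 1e6 * 388 / 1000 bits
= 3880000000 bits
= 485000000 bytes
= 473632.8125 KB
BDP = 3880000000 bits (485000000 bytes)


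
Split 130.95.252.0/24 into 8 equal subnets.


New prefix = 24 + 3 = 27
Each subnet has 32 addresses
  130.95.252.0/27
  130.95.252.32/27
  130.95.252.64/27
  130.95.252.96/27
  130.95.252.128/27
  130.95.252.160/27
  130.95.252.192/27
  130.95.252.224/27
Subnets: 130.95.252.0/27, 130.95.252.32/27, 130.95.252.64/27, 130.95.252.96/27, 130.95.252.128/27, 130.95.252.160/27, 130.95.252.192/27, 130.95.252.224/27


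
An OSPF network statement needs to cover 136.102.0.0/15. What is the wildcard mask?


Subnet mask: 255.254.0.0
Wildcard = 255.255.255.255 - subnet mask
255 - 255 = 0
255 - 254 = 1
255 - 0 = 255
255 - 0 = 255
Wildcard: 0.1.255.255


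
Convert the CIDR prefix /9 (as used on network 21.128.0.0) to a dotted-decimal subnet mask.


/9 means 9 network bits, 23 host bits
Binary: 11111111100000000000000000000000
Mask: 255.128.0.0


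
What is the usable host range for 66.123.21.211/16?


Network: 66.123.0.0
Broadcast: 66.123.255.255
First usable = network + 1
Last usable = broadcast - 1
Range: 66.123.0.1 to 66.123.255.254


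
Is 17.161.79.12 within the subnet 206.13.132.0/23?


Subnet network: 206.13.132.0
Test IP AND mask: 17.161.78.0
No, 17.161.79.12 is not in 206.13.132.0/23


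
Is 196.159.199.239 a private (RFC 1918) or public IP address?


RFC 1918 private ranges:
  10.0.0.0/8 (10.0.0.0 - 10.255.255.255)
  172.16.0.0/12 (172.16.0.0 - 172.31.255.255)
  192.168.0.0/16 (192.168.0.0 - 192.168.255.255)
Public (not in any RFC 1918 range)


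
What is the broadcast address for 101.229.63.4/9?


Network: 101.128.0.0/9
Host bits = 23
Set all host bits to 1:
Broadcast: 101.255.255.255


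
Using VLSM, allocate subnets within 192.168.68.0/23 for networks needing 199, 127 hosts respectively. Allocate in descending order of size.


199 hosts -> /24 (254 usable): 192.168.68.0/24
127 hosts -> /24 (254 usable): 192.168.69.0/24
Allocation: 192.168.68.0/24 (199 hosts, 254 usable); 192.168.69.0/24 (127 hosts, 254 usable)


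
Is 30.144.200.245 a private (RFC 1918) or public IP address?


RFC 1918 private ranges:
  10.0.0.0/8 (10.0.0.0 - 10.255.255.255)
  172.16.0.0/12 (172.16.0.0 - 172.31.255.255)
  192.168.0.0/16 (192.168.0.0 - 192.168.255.255)
Public (not in any RFC 1918 range)


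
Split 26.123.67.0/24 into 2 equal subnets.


New prefix = 24 + 1 = 25
Each subnet has 128 addresses
  26.123.67.0/25
  26.123.67.128/25
Subnets: 26.123.67.0/25, 26.123.67.128/25


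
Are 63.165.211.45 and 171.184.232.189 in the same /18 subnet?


Mask: 255.255.192.0
63.165.211.45 AND mask = 63.165.192.0
171.184.232.189 AND mask = 171.184.192.0
No, different subnets (63.165.192.0 vs 171.184.192.0)


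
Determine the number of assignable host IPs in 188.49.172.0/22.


Host bits = 32 - 22 = 10
Total addresses = 2^10 = 1024
Usable = total - 2 (network and broadcast)
Usable hosts: 1022


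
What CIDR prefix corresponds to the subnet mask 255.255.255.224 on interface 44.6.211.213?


Binary: 11111111.11111111.11111111.11100000
Count leading 1s
Prefix: /27


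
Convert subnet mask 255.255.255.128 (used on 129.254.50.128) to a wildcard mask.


Subnet mask: 255.255.255.128
Wildcard = 255.255.255.255 - subnet mask
255 - 255 = 0
255 - 255 = 0
255 - 255 = 0
255 - 128 = 127
Wildcard: 0.0.0.127


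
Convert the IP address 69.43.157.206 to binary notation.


69 = 01000101
43 = 00101011
157 = 10011101
206 = 11001110
Binary: 01000101.00101011.10011101.11001110


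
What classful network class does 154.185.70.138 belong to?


First octet: 154
Binary: 10011010
10xxxxxx -> Class B (128-191)
Class B, default mask 255.255.0.0 (/16)


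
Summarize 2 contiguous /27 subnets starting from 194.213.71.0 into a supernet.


Original prefix: /27
Number of subnets: 2 = 2^1
New prefix = 27 - 1 = 26
Supernet: 194.213.71.0/26


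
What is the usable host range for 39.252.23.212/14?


Network: 39.252.0.0
Broadcast: 39.255.255.255
First usable = network + 1
Last usable = broadcast - 1
Range: 39.252.0.1 to 39.255.255.254


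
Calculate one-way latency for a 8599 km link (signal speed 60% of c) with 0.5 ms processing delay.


Speed = 0.6 * 3e5 km/s = 180000 km/s
Propagation delay = 8599 / 180000 = 0.0478 s = 47.7722 ms
Processing delay = 0.5 ms
Total one-way latency = 48.2722 ms


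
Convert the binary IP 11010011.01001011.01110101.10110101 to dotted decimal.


11010011 = 211
01001011 = 75
01110101 = 117
10110101 = 181
IP: 211.75.117.181


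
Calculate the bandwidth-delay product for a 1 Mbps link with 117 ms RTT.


BDP = bandwidth * RTT
= 1 Mbps * 117 ms
= 1 * 1e6 * 117 / 1000 bits
= 117000 bits
= 14625 bytes
= 14.2822 KB
BDP = 117000 bits (14625 bytes)


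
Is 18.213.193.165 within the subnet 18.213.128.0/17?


Subnet network: 18.213.128.0
Test IP AND mask: 18.213.128.0
Yes, 18.213.193.165 is in 18.213.128.0/17


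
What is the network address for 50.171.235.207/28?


IP:   00110010.10101011.11101011.11001111
Mask: 11111111.11111111.11111111.11110000
AND operation:
Net:  00110010.10101011.11101011.11000000
Network: 50.171.235.192/28


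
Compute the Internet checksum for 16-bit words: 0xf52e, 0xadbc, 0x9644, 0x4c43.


Sum all words (with carry folding):
+ 0xf52e = 0xf52e
+ 0xadbc = 0xa2eb
+ 0x9644 = 0x3930
+ 0x4c43 = 0x8573
One's complement: ~0x8573
Checksum = 0x7a8c


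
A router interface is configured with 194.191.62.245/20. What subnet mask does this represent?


/20 means 20 network bits, 12 host bits
Binary: 11111111111111111111000000000000
Mask: 255.255.240.0


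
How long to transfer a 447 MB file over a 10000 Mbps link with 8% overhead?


Effective throughput = 10000 * (1 - 8/100) = 9200 Mbps
File size in Mb = 447 * 8 = 3576 Mb
Time = 3576 / 9200
Time = 0.3887 seconds


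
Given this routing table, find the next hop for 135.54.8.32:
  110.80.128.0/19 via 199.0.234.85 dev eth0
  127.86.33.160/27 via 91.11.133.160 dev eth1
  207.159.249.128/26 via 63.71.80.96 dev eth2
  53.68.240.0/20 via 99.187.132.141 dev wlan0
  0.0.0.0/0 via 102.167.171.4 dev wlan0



Longest prefix match for 135.54.8.32:
  /19 110.80.128.0: no
  /27 127.86.33.160: no
  /26 207.159.249.128: no
  /20 53.68.240.0: no
  /0 0.0.0.0: MATCH
Selected: next-hop 102.167.171.4 via wlan0 (matched /0)


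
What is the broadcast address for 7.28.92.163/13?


Network: 7.24.0.0/13
Host bits = 19
Set all host bits to 1:
Broadcast: 7.31.255.255


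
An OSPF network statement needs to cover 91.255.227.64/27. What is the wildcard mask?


Subnet mask: 255.255.255.224
Wildcard = 255.255.255.255 - subnet mask
255 - 255 = 0
255 - 255 = 0
255 - 255 = 0
255 - 224 = 31
Wildcard: 0.0.0.31


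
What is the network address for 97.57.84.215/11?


IP:   01100001.00111001.01010100.11010111
Mask: 11111111.11100000.00000000.00000000
AND operation:
Net:  01100001.00100000.00000000.00000000
Network: 97.32.0.0/11


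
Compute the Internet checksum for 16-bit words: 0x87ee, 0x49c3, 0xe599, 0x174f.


Sum all words (with carry folding):
+ 0x87ee = 0x87ee
+ 0x49c3 = 0xd1b1
+ 0xe599 = 0xb74b
+ 0x174f = 0xce9a
One's complement: ~0xce9a
Checksum = 0x3165


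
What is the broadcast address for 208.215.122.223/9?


Network: 208.128.0.0/9
Host bits = 23
Set all host bits to 1:
Broadcast: 208.255.255.255


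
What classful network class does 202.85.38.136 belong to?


First octet: 202
Binary: 11001010
110xxxxx -> Class C (192-223)
Class C, default mask 255.255.255.0 (/24)


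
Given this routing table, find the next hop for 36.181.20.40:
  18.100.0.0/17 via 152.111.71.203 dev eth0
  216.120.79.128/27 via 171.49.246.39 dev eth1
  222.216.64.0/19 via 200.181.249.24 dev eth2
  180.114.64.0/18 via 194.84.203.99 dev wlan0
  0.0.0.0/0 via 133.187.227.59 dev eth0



Longest prefix match for 36.181.20.40:
  /17 18.100.0.0: no
  /27 216.120.79.128: no
  /19 222.216.64.0: no
  /18 180.114.64.0: no
  /0 0.0.0.0: MATCH
Selected: next-hop 133.187.227.59 via eth0 (matched /0)


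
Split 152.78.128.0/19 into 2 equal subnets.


New prefix = 19 + 1 = 20
Each subnet has 4096 addresses
  152.78.128.0/20
  152.78.144.0/20
Subnets: 152.78.128.0/20, 152.78.144.0/20


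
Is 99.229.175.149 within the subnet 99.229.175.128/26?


Subnet network: 99.229.175.128
Test IP AND mask: 99.229.175.128
Yes, 99.229.175.149 is in 99.229.175.128/26


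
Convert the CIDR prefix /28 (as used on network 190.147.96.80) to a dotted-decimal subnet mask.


/28 means 28 network bits, 4 host bits
Binary: 11111111111111111111111111110000
Mask: 255.255.255.240


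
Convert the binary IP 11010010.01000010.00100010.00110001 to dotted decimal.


11010010 = 210
01000010 = 66
00100010 = 34
00110001 = 49
IP: 210.66.34.49


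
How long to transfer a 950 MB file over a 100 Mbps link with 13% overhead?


Effective throughput = 100 * (1 - 13/100) = 87 Mbps
File size in Mb = 950 * 8 = 7600 Mb
Time = 7600 / 87
Time = 87.3563 seconds


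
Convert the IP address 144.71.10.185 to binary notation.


144 = 10010000
71 = 01000111
10 = 00001010
185 = 10111001
Binary: 10010000.01000111.00001010.10111001


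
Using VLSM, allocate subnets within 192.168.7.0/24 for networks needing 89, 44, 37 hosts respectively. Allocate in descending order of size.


89 hosts -> /25 (126 usable): 192.168.7.0/25
44 hosts -> /26 (62 usable): 192.168.7.128/26
37 hosts -> /26 (62 usable): 192.168.7.192/26
Allocation: 192.168.7.0/25 (89 hosts, 126 usable); 192.168.7.128/26 (44 hosts, 62 usable); 192.168.7.192/26 (37 hosts, 62 usable)


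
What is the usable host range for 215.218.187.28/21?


Network: 215.218.184.0
Broadcast: 215.218.191.255
First usable = network + 1
Last usable = broadcast - 1
Range: 215.218.184.1 to 215.218.191.254


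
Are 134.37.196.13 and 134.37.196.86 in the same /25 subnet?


Mask: 255.255.255.128
134.37.196.13 AND mask = 134.37.196.0
134.37.196.86 AND mask = 134.37.196.0
Yes, same subnet (134.37.196.0)


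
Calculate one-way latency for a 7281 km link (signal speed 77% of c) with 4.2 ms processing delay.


Speed = 0.77 * 3e5 km/s = 231000 km/s
Propagation delay = 7281 / 231000 = 0.0315 s = 31.5195 ms
Processing delay = 4.2 ms
Total one-way latency = 35.7195 ms


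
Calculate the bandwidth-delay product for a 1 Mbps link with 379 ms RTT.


BDP = bandwidth * RTT
= 1 Mbps * 379 ms
= 1 * 1e6 * 379 / 1000 bits
= 379000 bits
= 47375 bytes
= 46.2646 KB
BDP = 379000 bits (47375 bytes)


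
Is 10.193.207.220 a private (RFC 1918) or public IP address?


RFC 1918 private ranges:
  10.0.0.0/8 (10.0.0.0 - 10.255.255.255)
  172.16.0.0/12 (172.16.0.0 - 172.31.255.255)
  192.168.0.0/16 (192.168.0.0 - 192.168.255.255)
Private (in 10.0.0.0/8)


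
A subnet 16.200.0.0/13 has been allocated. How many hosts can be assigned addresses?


Host bits = 32 - 13 = 19
Total addresses = 2^19 = 524288
Usable = total - 2 (network and broadcast)
Usable hosts: 524286


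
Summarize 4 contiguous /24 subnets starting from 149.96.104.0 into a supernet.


Original prefix: /24
Number of subnets: 4 = 2^2
New prefix = 24 - 2 = 22
Supernet: 149.96.104.0/22


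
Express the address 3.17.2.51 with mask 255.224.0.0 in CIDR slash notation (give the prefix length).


Binary: 11111111.11100000.00000000.00000000
Count leading 1s
Prefix: /11


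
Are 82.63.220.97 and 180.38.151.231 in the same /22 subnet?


Mask: 255.255.252.0
82.63.220.97 AND mask = 82.63.220.0
180.38.151.231 AND mask = 180.38.148.0
No, different subnets (82.63.220.0 vs 180.38.148.0)


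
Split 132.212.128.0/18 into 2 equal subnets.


New prefix = 18 + 1 = 19
Each subnet has 8192 addresses
  132.212.128.0/19
  132.212.160.0/19
Subnets: 132.212.128.0/19, 132.212.160.0/19


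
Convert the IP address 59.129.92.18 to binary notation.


59 = 00111011
129 = 10000001
92 = 01011100
18 = 00010010
Binary: 00111011.10000001.01011100.00010010


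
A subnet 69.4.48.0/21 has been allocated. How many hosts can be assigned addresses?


Host bits = 32 - 21 = 11
Total addresses = 2^11 = 2048
Usable = total - 2 (network and broadcast)
Usable hosts: 2046


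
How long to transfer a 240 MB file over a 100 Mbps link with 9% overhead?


Effective throughput = 100 * (1 - 9/100) = 91 Mbps
File size in Mb = 240 * 8 = 1920 Mb
Time = 1920 / 91
Time = 21.0989 seconds


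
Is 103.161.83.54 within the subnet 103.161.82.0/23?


Subnet network: 103.161.82.0
Test IP AND mask: 103.161.82.0
Yes, 103.161.83.54 is in 103.161.82.0/23


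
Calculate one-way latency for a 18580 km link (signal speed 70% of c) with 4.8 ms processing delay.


Speed = 0.7 * 3e5 km/s = 210000 km/s
Propagation delay = 18580 / 210000 = 0.0885 s = 88.4762 ms
Processing delay = 4.8 ms
Total one-way latency = 93.2762 ms


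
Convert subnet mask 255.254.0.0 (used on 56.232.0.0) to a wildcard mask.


Subnet mask: 255.254.0.0
Wildcard = 255.255.255.255 - subnet mask
255 - 255 = 0
255 - 254 = 1
255 - 0 = 255
255 - 0 = 255
Wildcard: 0.1.255.255


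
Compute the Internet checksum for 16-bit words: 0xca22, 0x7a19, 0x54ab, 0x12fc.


Sum all words (with carry folding):
+ 0xca22 = 0xca22
+ 0x7a19 = 0x443c
+ 0x54ab = 0x98e7
+ 0x12fc = 0xabe3
One's complement: ~0xabe3
Checksum = 0x541c


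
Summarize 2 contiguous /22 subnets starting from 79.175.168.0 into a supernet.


Original prefix: /22
Number of subnets: 2 = 2^1
New prefix = 22 - 1 = 21
Supernet: 79.175.168.0/21


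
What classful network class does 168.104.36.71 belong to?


First octet: 168
Binary: 10101000
10xxxxxx -> Class B (128-191)
Class B, default mask 255.255.0.0 (/16)


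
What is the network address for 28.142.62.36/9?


IP:   00011100.10001110.00111110.00100100
Mask: 11111111.10000000.00000000.00000000
AND operation:
Net:  00011100.10000000.00000000.00000000
Network: 28.128.0.0/9


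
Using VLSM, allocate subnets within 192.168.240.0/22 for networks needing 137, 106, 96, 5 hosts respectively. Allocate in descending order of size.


137 hosts -> /24 (254 usable): 192.168.240.0/24
106 hosts -> /25 (126 usable): 192.168.241.0/25
96 hosts -> /25 (126 usable): 192.168.241.128/25
5 hosts -> /29 (6 usable): 192.168.242.0/29
Allocation: 192.168.240.0/24 (137 hosts, 254 usable); 192.168.241.0/25 (106 hosts, 126 usable); 192.168.241.128/25 (96 hosts, 126 usable); 192.168.242.0/29 (5 hosts, 6 usable)


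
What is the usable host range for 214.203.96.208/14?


Network: 214.200.0.0
Broadcast: 214.203.255.255
First usable = network + 1
Last usable = broadcast - 1
Range: 214.200.0.1 to 214.203.255.254


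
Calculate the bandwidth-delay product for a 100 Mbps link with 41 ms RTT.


BDP = bandwidth * RTT
= 100 Mbps * 41 ms
= 100 * 1e6 * 41 / 1000 bits
= 4100000 bits
= 512500 bytes
= 500.4883 KB
BDP = 4100000 bits (512500 bytes)


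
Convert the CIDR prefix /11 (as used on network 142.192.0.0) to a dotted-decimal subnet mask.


/11 means 11 network bits, 21 host bits
Binary: 11111111111000000000000000000000
Mask: 255.224.0.0


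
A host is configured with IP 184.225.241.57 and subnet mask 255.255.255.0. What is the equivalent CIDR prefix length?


Binary: 11111111.11111111.11111111.00000000
Count leading 1s
Prefix: /24


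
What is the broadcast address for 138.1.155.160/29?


Network: 138.1.155.160/29
Host bits = 3
Set all host bits to 1:
Broadcast: 138.1.155.167


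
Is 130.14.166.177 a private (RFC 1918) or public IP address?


RFC 1918 private ranges:
  10.0.0.0/8 (10.0.0.0 - 10.255.255.255)
  172.16.0.0/12 (172.16.0.0 - 172.31.255.255)
  192.168.0.0/16 (192.168.0.0 - 192.168.255.255)
Public (not in any RFC 1918 range)


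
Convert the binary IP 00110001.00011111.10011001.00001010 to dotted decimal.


00110001 = 49
00011111 = 31
10011001 = 153
00001010 = 10
IP: 49.31.153.10


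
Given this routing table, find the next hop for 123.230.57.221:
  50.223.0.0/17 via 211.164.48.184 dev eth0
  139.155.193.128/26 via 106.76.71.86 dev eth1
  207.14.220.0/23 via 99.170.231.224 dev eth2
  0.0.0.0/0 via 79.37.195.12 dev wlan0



Longest prefix match for 123.230.57.221:
  /17 50.223.0.0: no
  /26 139.155.193.128: no
  /23 207.14.220.0: no
  /0 0.0.0.0: MATCH
Selected: next-hop 79.37.195.12 via wlan0 (matched /0)


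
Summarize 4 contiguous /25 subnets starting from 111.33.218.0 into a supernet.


Original prefix: /25
Number of subnets: 4 = 2^2
New prefix = 25 - 2 = 23
Supernet: 111.33.218.0/23


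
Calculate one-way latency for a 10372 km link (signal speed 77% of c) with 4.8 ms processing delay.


Speed = 0.77 * 3e5 km/s = 231000 km/s
Propagation delay = 10372 / 231000 = 0.0449 s = 44.9004 ms
Processing delay = 4.8 ms
Total one-way latency = 49.7004 ms


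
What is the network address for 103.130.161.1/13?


IP:   01100111.10000010.10100001.00000001
Mask: 11111111.11111000.00000000.00000000
AND operation:
Net:  01100111.10000000.00000000.00000000
Network: 103.128.0.0/13


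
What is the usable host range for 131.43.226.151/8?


Network: 131.0.0.0
Broadcast: 131.255.255.255
First usable = network + 1
Last usable = broadcast - 1
Range: 131.0.0.1 to 131.255.255.254


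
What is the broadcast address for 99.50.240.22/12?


Network: 99.48.0.0/12
Host bits = 20
Set all host bits to 1:
Broadcast: 99.63.255.255


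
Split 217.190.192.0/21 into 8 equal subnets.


New prefix = 21 + 3 = 24
Each subnet has 256 addresses
  217.190.192.0/24
  217.190.193.0/24
  217.190.194.0/24
  217.190.195.0/24
  217.190.196.0/24
  217.190.197.0/24
  217.190.198.0/24
  217.190.199.0/24
Subnets: 217.190.192.0/24, 217.190.193.0/24, 217.190.194.0/24, 217.190.195.0/24, 217.190.196.0/24, 217.190.197.0/24, 217.190.198.0/24, 217.190.199.0/24


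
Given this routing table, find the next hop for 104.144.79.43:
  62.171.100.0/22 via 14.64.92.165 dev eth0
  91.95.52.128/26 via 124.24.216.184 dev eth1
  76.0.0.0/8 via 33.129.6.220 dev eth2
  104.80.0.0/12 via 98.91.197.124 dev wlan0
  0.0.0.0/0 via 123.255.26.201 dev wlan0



Longest prefix match for 104.144.79.43:
  /22 62.171.100.0: no
  /26 91.95.52.128: no
  /8 76.0.0.0: no
  /12 104.80.0.0: no
  /0 0.0.0.0: MATCH
Selected: next-hop 123.255.26.201 via wlan0 (matched /0)


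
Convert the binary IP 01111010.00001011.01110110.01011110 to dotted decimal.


01111010 = 122
00001011 = 11
01110110 = 118
01011110 = 94
IP: 122.11.118.94


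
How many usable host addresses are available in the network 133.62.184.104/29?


Host bits = 32 - 29 = 3
Total addresses = 2^3 = 8
Usable = total - 2 (network and broadcast)
Usable hosts: 6


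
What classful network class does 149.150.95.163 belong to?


First octet: 149
Binary: 10010101
10xxxxxx -> Class B (128-191)
Class B, default mask 255.255.0.0 (/16)


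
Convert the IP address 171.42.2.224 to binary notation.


171 = 10101011
42 = 00101010
2 = 00000010
224 = 11100000
Binary: 10101011.00101010.00000010.11100000


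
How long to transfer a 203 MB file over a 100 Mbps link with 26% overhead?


Effective throughput = 100 * (1 - 26/100) = 74 Mbps
File size in Mb = 203 * 8 = 1624 Mb
Time = 1624 / 74
Time = 21.9459 seconds


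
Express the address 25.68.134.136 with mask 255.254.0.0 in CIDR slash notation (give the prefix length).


Binary: 11111111.11111110.00000000.00000000
Count leading 1s
Prefix: /15


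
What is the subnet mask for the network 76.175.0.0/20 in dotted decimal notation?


/20 means 20 network bits, 12 host bits
Binary: 11111111111111111111000000000000
Mask: 255.255.240.0


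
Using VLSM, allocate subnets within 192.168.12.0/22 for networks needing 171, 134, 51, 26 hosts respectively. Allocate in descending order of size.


171 hosts -> /24 (254 usable): 192.168.12.0/24
134 hosts -> /24 (254 usable): 192.168.13.0/24
51 hosts -> /26 (62 usable): 192.168.14.0/26
26 hosts -> /27 (30 usable): 192.168.14.64/27
Allocation: 192.168.12.0/24 (171 hosts, 254 usable); 192.168.13.0/24 (134 hosts, 254 usable); 192.168.14.0/26 (51 hosts, 62 usable); 192.168.14.64/27 (26 hosts, 30 usable)


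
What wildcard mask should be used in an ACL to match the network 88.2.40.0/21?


Subnet mask: 255.255.248.0
Wildcard = 255.255.255.255 - subnet mask
255 - 255 = 0
255 - 255 = 0
255 - 248 = 7
255 - 0 = 255
Wildcard: 0.0.7.255


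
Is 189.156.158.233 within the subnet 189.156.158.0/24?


Subnet network: 189.156.158.0
Test IP AND mask: 189.156.158.0
Yes, 189.156.158.233 is in 189.156.158.0/24


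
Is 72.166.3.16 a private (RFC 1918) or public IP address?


RFC 1918 private ranges:
  10.0.0.0/8 (10.0.0.0 - 10.255.255.255)
  172.16.0.0/12 (172.16.0.0 - 172.31.255.255)
  192.168.0.0/16 (192.168.0.0 - 192.168.255.255)
Public (not in any RFC 1918 range)


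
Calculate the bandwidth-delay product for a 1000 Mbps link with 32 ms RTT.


BDP = bandwidth * RTT
= 1000 Mbps * 32 ms
= 1000 * 1e6 * 32 / 1000 bits
= 32000000 bits
= 4000000 bytes
= 3906.25 KB
BDP = 32000000 bits (4000000 bytes)


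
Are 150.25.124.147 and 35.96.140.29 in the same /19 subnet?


Mask: 255.255.224.0
150.25.124.147 AND mask = 150.25.96.0
35.96.140.29 AND mask = 35.96.128.0
No, different subnets (150.25.96.0 vs 35.96.128.0)


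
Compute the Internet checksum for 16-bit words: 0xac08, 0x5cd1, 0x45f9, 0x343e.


Sum all words (with carry folding):
+ 0xac08 = 0xac08
+ 0x5cd1 = 0x08da
+ 0x45f9 = 0x4ed3
+ 0x343e = 0x8311
One's complement: ~0x8311
Checksum = 0x7cee


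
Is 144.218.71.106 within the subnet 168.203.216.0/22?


Subnet network: 168.203.216.0
Test IP AND mask: 144.218.68.0
No, 144.218.71.106 is not in 168.203.216.0/22


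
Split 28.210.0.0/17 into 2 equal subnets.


New prefix = 17 + 1 = 18
Each subnet has 16384 addresses
  28.210.0.0/18
  28.210.64.0/18
Subnets: 28.210.0.0/18, 28.210.64.0/18


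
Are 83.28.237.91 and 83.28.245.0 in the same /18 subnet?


Mask: 255.255.192.0
83.28.237.91 AND mask = 83.28.192.0
83.28.245.0 AND mask = 83.28.192.0
Yes, same subnet (83.28.192.0)
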